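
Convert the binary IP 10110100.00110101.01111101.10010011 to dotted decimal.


10110100 = 180
00110101 = 53
01111101 = 125
10010011 = 147
IP: 180.53.125.147


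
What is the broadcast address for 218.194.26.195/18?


Network: 218.194.0.0/18
Host bits = 14
Set all host bits to 1:
Broadcast: 218.194.63.255


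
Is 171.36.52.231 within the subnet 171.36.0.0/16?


Subnet network: 171.36.0.0
Test IP AND mask: 171.36.0.0
Yes, 171.36.52.231 is in 171.36.0.0/16


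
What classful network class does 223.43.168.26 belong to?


First octet: 223
Binary: 11011111
110xxxxx -> Class C (192-223)
Class C, default mask 255.255.255.0 (/24)


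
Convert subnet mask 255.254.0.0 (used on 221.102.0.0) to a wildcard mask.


Subnet mask: 255.254.0.0
Wildcard = 255.255.255.255 - subnet mask
255 - 255 = 0
255 - 254 = 1
255 - 0 = 255
255 - 0 = 255
Wildcard: 0.1.255.255


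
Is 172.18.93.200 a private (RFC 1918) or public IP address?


RFC 1918 private ranges:
  10.0.0.0/8 (10.0.0.0 - 10.255.255.255)
  172.16.0.0/12 (172.16.0.0 - 172.31.255.255)
  192.168.0.0/16 (192.168.0.0 - 192.168.255.255)
Private (in 172.16.0.0/12)


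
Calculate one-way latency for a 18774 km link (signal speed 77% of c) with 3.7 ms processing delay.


Speed = 0.77 * 3e5 km/s = 231000 km/s
Propagation delay = 18774 / 231000 = 0.0813 s = 81.2727 ms
Processing delay = 3.7 ms
Total one-way latency = 84.9727 ms


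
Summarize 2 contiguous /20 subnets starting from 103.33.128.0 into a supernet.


Original prefix: /20
Number of subnets: 2 = 2^1
New prefix = 20 - 1 = 19
Supernet: 103.33.128.0/19


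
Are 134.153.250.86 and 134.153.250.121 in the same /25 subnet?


Mask: 255.255.255.128
134.153.250.86 AND mask = 134.153.250.0
134.153.250.121 AND mask = 134.153.250.0
Yes, same subnet (134.153.250.0)


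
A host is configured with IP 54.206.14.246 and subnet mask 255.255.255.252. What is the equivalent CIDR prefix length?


Binary: 11111111.11111111.11111111.11111100
Count leading 1s
Prefix: /30


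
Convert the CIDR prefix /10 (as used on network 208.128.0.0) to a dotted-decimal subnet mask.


/10 means 10 network bits, 22 host bits
Binary: 11111111110000000000000000000000
Mask: 255.192.0.0


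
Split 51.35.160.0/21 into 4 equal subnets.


New prefix = 21 + 2 = 23
Each subnet has 512 addresses
  51.35.160.0/23
  51.35.162.0/23
  51.35.164.0/23
  51.35.166.0/23
Subnets: 51.35.160.0/23, 51.35.162.0/23, 51.35.164.0/23, 51.35.166.0/23


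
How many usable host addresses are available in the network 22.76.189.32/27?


Host bits = 32 - 27 = 5
Total addresses = 2^5 = 32
Usable = total - 2 (network and broadcast)
Usable hosts: 30


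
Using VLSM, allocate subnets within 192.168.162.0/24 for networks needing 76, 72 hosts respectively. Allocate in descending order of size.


76 hosts -> /25 (126 usable): 192.168.162.0/25
72 hosts -> /25 (126 usable): 192.168.162.128/25
Allocation: 192.168.162.0/25 (76 hosts, 126 usable); 192.168.162.128/25 (72 hosts, 126 usable)


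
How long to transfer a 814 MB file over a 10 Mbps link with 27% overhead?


Effective throughput = 10 * (1 - 27/100) = 7.3 Mbps
File size in Mb = 814 * 8 = 6512 Mb
Time = 6512 / 7.3
Time = 892.0548 seconds


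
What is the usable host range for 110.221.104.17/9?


Network: 110.128.0.0
Broadcast: 110.255.255.255
First usable = network + 1
Last usable = broadcast - 1
Range: 110.128.0.1 to 110.255.255.254


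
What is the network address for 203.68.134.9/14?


IP:   11001011.01000100.10000110.00001001
Mask: 11111111.11111100.00000000.00000000
AND operation:
Net:  11001011.01000100.00000000.00000000
Network: 203.68.0.0/14


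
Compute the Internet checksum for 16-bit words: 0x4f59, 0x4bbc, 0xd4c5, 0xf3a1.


Sum all words (with carry folding):
+ 0x4f59 = 0x4f59
+ 0x4bbc = 0x9b15
+ 0xd4c5 = 0x6fdb
+ 0xf3a1 = 0x637d
One's complement: ~0x637d
Checksum = 0x9c82


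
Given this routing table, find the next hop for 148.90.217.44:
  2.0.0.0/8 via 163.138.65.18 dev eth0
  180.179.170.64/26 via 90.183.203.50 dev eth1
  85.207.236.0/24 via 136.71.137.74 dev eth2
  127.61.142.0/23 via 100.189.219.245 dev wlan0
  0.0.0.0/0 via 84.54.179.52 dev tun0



Longest prefix match for 148.90.217.44:
  /8 2.0.0.0: no
  /26 180.179.170.64: no
  /24 85.207.236.0: no
  /23 127.61.142.0: no
  /0 0.0.0.0: MATCH
Selected: next-hop 84.54.179.52 via tun0 (matched /0)


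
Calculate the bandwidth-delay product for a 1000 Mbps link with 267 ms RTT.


BDP = bandwidth * RTT
= 1000 Mbps * 267 ms
= 1000 * 1e6 * 267 / 1000 bits
= 267000000 bits
= 33375000 bytes
= 32592.7734 KB
BDP = 267000000 bits (33375000 bytes)


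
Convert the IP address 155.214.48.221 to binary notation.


155 = 10011011
214 = 11010110
48 = 00110000
221 = 11011101
Binary: 10011011.11010110.00110000.11011101


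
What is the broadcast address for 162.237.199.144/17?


Network: 162.237.128.0/17
Host bits = 15
Set all host bits to 1:
Broadcast: 162.237.255.255


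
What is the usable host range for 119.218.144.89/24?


Network: 119.218.144.0
Broadcast: 119.218.144.255
First usable = network + 1
Last usable = broadcast - 1
Range: 119.218.144.1 to 119.218.144.254


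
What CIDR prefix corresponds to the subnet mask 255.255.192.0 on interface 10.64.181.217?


Binary: 11111111.11111111.11000000.00000000
Count leading 1s
Prefix: /18


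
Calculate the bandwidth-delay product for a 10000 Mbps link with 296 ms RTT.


BDP = bandwidth * RTT
= 10000 Mbps * 296 ms
= 10000 * 1e6 * 296 / 1000 bits
= 2960000000 bits
= 370000000 bytes
= 361328.125 KB
BDP = 2960000000 bits (370000000 bytes)


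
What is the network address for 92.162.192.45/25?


IP:   01011100.10100010.11000000.00101101
Mask: 11111111.11111111.11111111.10000000
AND operation:
Net:  01011100.10100010.11000000.00000000
Network: 92.162.192.0/25


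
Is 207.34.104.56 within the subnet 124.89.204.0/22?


Subnet network: 124.89.204.0
Test IP AND mask: 207.34.104.0
No, 207.34.104.56 is not in 124.89.204.0/22


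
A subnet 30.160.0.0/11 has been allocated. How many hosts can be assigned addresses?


Host bits = 32 - 11 = 21
Total addresses = 2^21 = 2097152
Usable = total - 2 (network and broadcast)
Usable hosts: 2097150


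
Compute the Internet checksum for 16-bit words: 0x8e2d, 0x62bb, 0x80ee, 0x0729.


Sum all words (with carry folding):
+ 0x8e2d = 0x8e2d
+ 0x62bb = 0xf0e8
+ 0x80ee = 0x71d7
+ 0x0729 = 0x7900
One's complement: ~0x7900
Checksum = 0x86ff


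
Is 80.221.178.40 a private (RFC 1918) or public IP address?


RFC 1918 private ranges:
  10.0.0.0/8 (10.0.0.0 - 10.255.255.255)
  172.16.0.0/12 (172.16.0.0 - 172.31.255.255)
  192.168.0.0/16 (192.168.0.0 - 192.168.255.255)
Public (not in any RFC 1918 range)


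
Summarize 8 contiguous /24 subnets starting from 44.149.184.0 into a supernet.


Original prefix: /24
Number of subnets: 8 = 2^3
New prefix = 24 - 3 = 21
Supernet: 44.149.184.0/21


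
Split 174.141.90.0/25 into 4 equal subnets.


New prefix = 25 + 2 = 27
Each subnet has 32 addresses
  174.141.90.0/27
  174.141.90.32/27
  174.141.90.64/27
  174.141.90.96/27
Subnets: 174.141.90.0/27, 174.141.90.32/27, 174.141.90.64/27, 174.141.90.96/27


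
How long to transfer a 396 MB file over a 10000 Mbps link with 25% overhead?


Effective throughput = 10000 * (1 - 25/100) = 7500 Mbps
File size in Mb = 396 * 8 = 3168 Mb
Time = 3168 / 7500
Time = 0.4224 seconds


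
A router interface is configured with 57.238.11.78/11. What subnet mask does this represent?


/11 means 11 network bits, 21 host bits
Binary: 11111111111000000000000000000000
Mask: 255.224.0.0


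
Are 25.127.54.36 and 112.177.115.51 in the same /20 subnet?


Mask: 255.255.240.0
25.127.54.36 AND mask = 25.127.48.0
112.177.115.51 AND mask = 112.177.112.0
No, different subnets (25.127.48.0 vs 112.177.112.0)


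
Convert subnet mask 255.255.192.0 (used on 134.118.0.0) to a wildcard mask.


Subnet mask: 255.255.192.0
Wildcard = 255.255.255.255 - subnet mask
255 - 255 = 0
255 - 255 = 0
255 - 192 = 63
255 - 0 = 255
Wildcard: 0.0.63.255


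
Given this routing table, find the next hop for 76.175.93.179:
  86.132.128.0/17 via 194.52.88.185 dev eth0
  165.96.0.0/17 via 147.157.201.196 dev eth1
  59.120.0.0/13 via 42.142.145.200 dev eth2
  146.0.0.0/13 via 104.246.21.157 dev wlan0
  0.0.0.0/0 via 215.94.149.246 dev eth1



Longest prefix match for 76.175.93.179:
  /17 86.132.128.0: no
  /17 165.96.0.0: no
  /13 59.120.0.0: no
  /13 146.0.0.0: no
  /0 0.0.0.0: MATCH
Selected: next-hop 215.94.149.246 via eth1 (matched /0)


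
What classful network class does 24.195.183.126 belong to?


First octet: 24
Binary: 00011000
0xxxxxxx -> Class A (1-126)
Class A, default mask 255.0.0.0 (/8)


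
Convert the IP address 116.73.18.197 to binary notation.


116 = 01110100
73 = 01001001
18 = 00010010
197 = 11000101
Binary: 01110100.01001001.00010010.11000101


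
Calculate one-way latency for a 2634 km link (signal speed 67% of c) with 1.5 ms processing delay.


Speed = 0.67 * 3e5 km/s = 201000 km/s
Propagation delay = 2634 / 201000 = 0.0131 s = 13.1045 ms
Processing delay = 1.5 ms
Total one-way latency = 14.6045 ms


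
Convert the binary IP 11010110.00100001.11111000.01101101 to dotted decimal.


11010110 = 214
00100001 = 33
11111000 = 248
01101101 = 109
IP: 214.33.248.109


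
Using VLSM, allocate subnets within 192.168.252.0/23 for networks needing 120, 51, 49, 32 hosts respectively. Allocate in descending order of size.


120 hosts -> /25 (126 usable): 192.168.252.0/25
51 hosts -> /26 (62 usable): 192.168.252.128/26
49 hosts -> /26 (62 usable): 192.168.252.192/26
32 hosts -> /26 (62 usable): 192.168.253.0/26
Allocation: 192.168.252.0/25 (120 hosts, 126 usable); 192.168.252.128/26 (51 hosts, 62 usable); 192.168.252.192/26 (49 hosts, 62 usable); 192.168.253.0/26 (32 hosts, 62 usable)


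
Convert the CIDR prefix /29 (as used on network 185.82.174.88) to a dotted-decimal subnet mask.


/29 means 29 network bits, 3 host bits
Binary: 11111111111111111111111111111000
Mask: 255.255.255.248


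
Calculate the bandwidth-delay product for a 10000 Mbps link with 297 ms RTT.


BDP = bandwidth * RTT
= 10000 Mbps * 297 ms
= 10000 * 1e6 * 297 / 1000 bits
= 2970000000 bits
= 371250000 bytes
= 362548.8281 KB
BDP = 2970000000 bits (371250000 bytes)


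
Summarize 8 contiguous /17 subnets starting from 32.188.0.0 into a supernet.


Original prefix: /17
Number of subnets: 8 = 2^3
New prefix = 17 - 3 = 14
Supernet: 32.188.0.0/14


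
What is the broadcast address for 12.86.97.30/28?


Network: 12.86.97.16/28
Host bits = 4
Set all host bits to 1:
Broadcast: 12.86.97.31


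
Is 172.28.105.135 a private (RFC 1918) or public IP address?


RFC 1918 private ranges:
  10.0.0.0/8 (10.0.0.0 - 10.255.255.255)
  172.16.0.0/12 (172.16.0.0 - 172.31.255.255)
  192.168.0.0/16 (192.168.0.0 - 192.168.255.255)
Private (in 172.16.0.0/12)


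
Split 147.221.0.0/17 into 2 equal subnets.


New prefix = 17 + 1 = 18
Each subnet has 16384 addresses
  147.221.0.0/18
  147.221.64.0/18
Subnets: 147.221.0.0/18, 147.221.64.0/18


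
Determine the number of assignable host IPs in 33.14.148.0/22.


Host bits = 32 - 22 = 10
Total addresses = 2^10 = 1024
Usable = total - 2 (network and broadcast)
Usable hosts: 1022


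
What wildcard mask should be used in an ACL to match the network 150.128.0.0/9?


Subnet mask: 255.128.0.0
Wildcard = 255.255.255.255 - subnet mask
255 - 255 = 0
255 - 128 = 127
255 - 0 = 255
255 - 0 = 255
Wildcard: 0.127.255.255


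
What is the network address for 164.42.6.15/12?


IP:   10100100.00101010.00000110.00001111
Mask: 11111111.11110000.00000000.00000000
AND operation:
Net:  10100100.00100000.00000000.00000000
Network: 164.32.0.0/12


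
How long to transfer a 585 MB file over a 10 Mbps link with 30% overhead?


Effective throughput = 10 * (1 - 30/100) = 7 Mbps
File size in Mb = 585 * 8 = 4680 Mb
Time = 4680 / 7
Time = 668.5714 seconds


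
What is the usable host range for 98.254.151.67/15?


Network: 98.254.0.0
Broadcast: 98.255.255.255
First usable = network + 1
Last usable = broadcast - 1
Range: 98.254.0.1 to 98.255.255.254


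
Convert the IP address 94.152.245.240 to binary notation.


94 = 01011110
152 = 10011000
245 = 11110101
240 = 11110000
Binary: 01011110.10011000.11110101.11110000


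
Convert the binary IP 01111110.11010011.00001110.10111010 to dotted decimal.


01111110 = 126
11010011 = 211
00001110 = 14
10111010 = 186
IP: 126.211.14.186


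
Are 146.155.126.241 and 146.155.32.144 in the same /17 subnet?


Mask: 255.255.128.0
146.155.126.241 AND mask = 146.155.0.0
146.155.32.144 AND mask = 146.155.0.0
Yes, same subnet (146.155.0.0)


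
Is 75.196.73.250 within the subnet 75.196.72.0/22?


Subnet network: 75.196.72.0
Test IP AND mask: 75.196.72.0
Yes, 75.196.73.250 is in 75.196.72.0/22


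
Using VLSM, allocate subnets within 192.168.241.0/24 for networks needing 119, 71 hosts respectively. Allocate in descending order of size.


119 hosts -> /25 (126 usable): 192.168.241.0/25
71 hosts -> /25 (126 usable): 192.168.241.128/25
Allocation: 192.168.241.0/25 (119 hosts, 126 usable); 192.168.241.128/25 (71 hosts, 126 usable)


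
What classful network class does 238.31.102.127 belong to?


First octet: 238
Binary: 11101110
1110xxxx -> Class D (224-239)
Class D (multicast), default mask N/A


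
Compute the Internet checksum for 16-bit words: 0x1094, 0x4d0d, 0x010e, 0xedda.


Sum all words (with carry folding):
+ 0x1094 = 0x1094
+ 0x4d0d = 0x5da1
+ 0x010e = 0x5eaf
+ 0xedda = 0x4c8a
One's complement: ~0x4c8a
Checksum = 0xb375


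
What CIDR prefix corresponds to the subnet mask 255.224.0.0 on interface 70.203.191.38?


Binary: 11111111.11100000.00000000.00000000
Count leading 1s
Prefix: /11


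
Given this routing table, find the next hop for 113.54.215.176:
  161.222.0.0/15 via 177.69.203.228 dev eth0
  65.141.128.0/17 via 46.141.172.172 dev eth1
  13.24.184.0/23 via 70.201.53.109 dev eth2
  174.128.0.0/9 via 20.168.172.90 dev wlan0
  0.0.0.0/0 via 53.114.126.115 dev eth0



Longest prefix match for 113.54.215.176:
  /15 161.222.0.0: no
  /17 65.141.128.0: no
  /23 13.24.184.0: no
  /9 174.128.0.0: no
  /0 0.0.0.0: MATCH
Selected: next-hop 53.114.126.115 via eth0 (matched /0)


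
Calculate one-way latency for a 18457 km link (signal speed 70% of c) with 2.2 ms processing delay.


Speed = 0.7 * 3e5 km/s = 210000 km/s
Propagation delay = 18457 / 210000 = 0.0879 s = 87.8905 ms
Processing delay = 2.2 ms
Total one-way latency = 90.0905 ms


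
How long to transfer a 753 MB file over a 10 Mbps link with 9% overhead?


Effective throughput = 10 * (1 - 9/100) = 9.1 Mbps
File size in Mb = 753 * 8 = 6024 Mb
Time = 6024 / 9.1
Time = 661.978 seconds


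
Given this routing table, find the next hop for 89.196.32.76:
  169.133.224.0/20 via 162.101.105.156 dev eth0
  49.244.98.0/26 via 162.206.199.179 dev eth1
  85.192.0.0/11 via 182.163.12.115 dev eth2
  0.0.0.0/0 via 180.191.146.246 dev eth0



Longest prefix match for 89.196.32.76:
  /20 169.133.224.0: no
  /26 49.244.98.0: no
  /11 85.192.0.0: no
  /0 0.0.0.0: MATCH
Selected: next-hop 180.191.146.246 via eth0 (matched /0)


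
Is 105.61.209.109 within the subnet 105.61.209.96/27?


Subnet network: 105.61.209.96
Test IP AND mask: 105.61.209.96
Yes, 105.61.209.109 is in 105.61.209.96/27


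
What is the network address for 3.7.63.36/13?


IP:   00000011.00000111.00111111.00100100
Mask: 11111111.11111000.00000000.00000000
AND operation:
Net:  00000011.00000000.00000000.00000000
Network: 3.0.0.0/13


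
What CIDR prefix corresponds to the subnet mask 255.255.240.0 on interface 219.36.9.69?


Binary: 11111111.11111111.11110000.00000000
Count leading 1s
Prefix: /20


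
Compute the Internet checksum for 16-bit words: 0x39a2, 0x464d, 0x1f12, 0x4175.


Sum all words (with carry folding):
+ 0x39a2 = 0x39a2
+ 0x464d = 0x7fef
+ 0x1f12 = 0x9f01
+ 0x4175 = 0xe076
One's complement: ~0xe076
Checksum = 0x1f89


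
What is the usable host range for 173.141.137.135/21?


Network: 173.141.136.0
Broadcast: 173.141.143.255
First usable = network + 1
Last usable = broadcast - 1
Range: 173.141.136.1 to 173.141.143.254


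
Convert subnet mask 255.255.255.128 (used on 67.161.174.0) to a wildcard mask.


Subnet mask: 255.255.255.128
Wildcard = 255.255.255.255 - subnet mask
255 - 255 = 0
255 - 255 = 0
255 - 255 = 0
255 - 128 = 127
Wildcard: 0.0.0.127


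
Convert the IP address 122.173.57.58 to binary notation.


122 = 01111010
173 = 10101101
57 = 00111001
58 = 00111010
Binary: 01111010.10101101.00111001.00111010


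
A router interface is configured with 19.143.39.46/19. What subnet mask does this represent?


/19 means 19 network bits, 13 host bits
Binary: 11111111111111111110000000000000
Mask: 255.255.224.0


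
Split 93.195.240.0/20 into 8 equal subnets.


New prefix = 20 + 3 = 23
Each subnet has 512 addresses
  93.195.240.0/23
  93.195.242.0/23
  93.195.244.0/23
  93.195.246.0/23
  93.195.248.0/23
  93.195.250.0/23
  93.195.252.0/23
  93.195.254.0/23
Subnets: 93.195.240.0/23, 93.195.242.0/23, 93.195.244.0/23, 93.195.246.0/23, 93.195.248.0/23, 93.195.250.0/23, 93.195.252.0/23, 93.195.254.0/23


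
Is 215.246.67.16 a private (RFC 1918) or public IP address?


RFC 1918 private ranges:
  10.0.0.0/8 (10.0.0.0 - 10.255.255.255)
  172.16.0.0/12 (172.16.0.0 - 172.31.255.255)
  192.168.0.0/16 (192.168.0.0 - 192.168.255.255)
Public (not in any RFC 1918 range)


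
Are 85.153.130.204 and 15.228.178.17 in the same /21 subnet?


Mask: 255.255.248.0
85.153.130.204 AND mask = 85.153.128.0
15.228.178.17 AND mask = 15.228.176.0
No, different subnets (85.153.128.0 vs 15.228.176.0)


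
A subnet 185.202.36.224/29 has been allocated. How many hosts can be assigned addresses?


Host bits = 32 - 29 = 3
Total addresses = 2^3 = 8
Usable = total - 2 (network and broadcast)
Usable hosts: 6


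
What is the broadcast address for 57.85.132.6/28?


Network: 57.85.132.0/28
Host bits = 4
Set all host bits to 1:
Broadcast: 57.85.132.15


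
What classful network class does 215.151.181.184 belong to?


First octet: 215
Binary: 11010111
110xxxxx -> Class C (192-223)
Class C, default mask 255.255.255.0 (/24)


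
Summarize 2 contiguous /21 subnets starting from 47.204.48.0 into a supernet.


Original prefix: /21
Number of subnets: 2 = 2^1
New prefix = 21 - 1 = 20
Supernet: 47.204.48.0/20


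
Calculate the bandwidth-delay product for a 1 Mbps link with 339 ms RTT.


BDP = bandwidth * RTT
= 1 Mbps * 339 ms
= 1 * 1e6 * 339 / 1000 bits
= 339000 bits
= 42375 bytes
= 41.3818 KB
BDP = 339000 bits (42375 bytes)


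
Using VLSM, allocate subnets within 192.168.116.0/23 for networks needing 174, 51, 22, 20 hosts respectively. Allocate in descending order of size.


174 hosts -> /24 (254 usable): 192.168.116.0/24
51 hosts -> /26 (62 usable): 192.168.117.0/26
22 hosts -> /27 (30 usable): 192.168.117.64/27
20 hosts -> /27 (30 usable): 192.168.117.96/27
Allocation: 192.168.116.0/24 (174 hosts, 254 usable); 192.168.117.0/26 (51 hosts, 62 usable); 192.168.117.64/27 (22 hosts, 30 usable); 192.168.117.96/27 (20 hosts, 30 usable)


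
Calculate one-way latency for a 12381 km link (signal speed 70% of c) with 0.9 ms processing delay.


Speed = 0.7 * 3e5 km/s = 210000 km/s
Propagation delay = 12381 / 210000 = 0.059 s = 58.9571 ms
Processing delay = 0.9 ms
Total one-way latency = 59.8571 ms


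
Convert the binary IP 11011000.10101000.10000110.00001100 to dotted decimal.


11011000 = 216
10101000 = 168
10000110 = 134
00001100 = 12
IP: 216.168.134.12


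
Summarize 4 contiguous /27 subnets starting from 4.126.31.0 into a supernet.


Original prefix: /27
Number of subnets: 4 = 2^2
New prefix = 27 - 2 = 25
Supernet: 4.126.31.0/25


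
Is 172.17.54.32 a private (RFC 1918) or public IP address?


RFC 1918 private ranges:
  10.0.0.0/8 (10.0.0.0 - 10.255.255.255)
  172.16.0.0/12 (172.16.0.0 - 172.31.255.255)
  192.168.0.0/16 (192.168.0.0 - 192.168.255.255)
Private (in 172.16.0.0/12)


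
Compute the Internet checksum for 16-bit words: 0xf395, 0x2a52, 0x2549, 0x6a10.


Sum all words (with carry folding):
+ 0xf395 = 0xf395
+ 0x2a52 = 0x1de8
+ 0x2549 = 0x4331
+ 0x6a10 = 0xad41
One's complement: ~0xad41
Checksum = 0x52be


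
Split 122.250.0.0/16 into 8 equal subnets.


New prefix = 16 + 3 = 19
Each subnet has 8192 addresses
  122.250.0.0/19
  122.250.32.0/19
  122.250.64.0/19
  122.250.96.0/19
  122.250.128.0/19
  122.250.160.0/19
  122.250.192.0/19
  122.250.224.0/19
Subnets: 122.250.0.0/19, 122.250.32.0/19, 122.250.64.0/19, 122.250.96.0/19, 122.250.128.0/19, 122.250.160.0/19, 122.250.192.0/19, 122.250.224.0/19


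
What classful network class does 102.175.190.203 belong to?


First octet: 102
Binary: 01100110
0xxxxxxx -> Class A (1-126)
Class A, default mask 255.0.0.0 (/8)


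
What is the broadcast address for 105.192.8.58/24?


Network: 105.192.8.0/24
Host bits = 8
Set all host bits to 1:
Broadcast: 105.192.8.255


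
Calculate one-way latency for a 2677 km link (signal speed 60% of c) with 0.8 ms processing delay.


Speed = 0.6 * 3e5 km/s = 180000 km/s
Propagation delay = 2677 / 180000 = 0.0149 s = 14.8722 ms
Processing delay = 0.8 ms
Total one-way latency = 15.6722 ms


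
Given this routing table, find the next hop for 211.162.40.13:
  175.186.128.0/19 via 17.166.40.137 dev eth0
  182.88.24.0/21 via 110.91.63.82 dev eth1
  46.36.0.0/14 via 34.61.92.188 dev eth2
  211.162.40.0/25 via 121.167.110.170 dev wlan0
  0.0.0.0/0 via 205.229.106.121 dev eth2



Longest prefix match for 211.162.40.13:
  /19 175.186.128.0: no
  /21 182.88.24.0: no
  /14 46.36.0.0: no
  /25 211.162.40.0: MATCH
  /0 0.0.0.0: MATCH
Selected: next-hop 121.167.110.170 via wlan0 (matched /25)


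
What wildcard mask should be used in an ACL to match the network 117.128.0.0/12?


Subnet mask: 255.240.0.0
Wildcard = 255.255.255.255 - subnet mask
255 - 255 = 0
255 - 240 = 15
255 - 0 = 255
255 - 0 = 255
Wildcard: 0.15.255.255


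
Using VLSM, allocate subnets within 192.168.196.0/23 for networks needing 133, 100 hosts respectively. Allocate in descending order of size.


133 hosts -> /24 (254 usable): 192.168.196.0/24
100 hosts -> /25 (126 usable): 192.168.197.0/25
Allocation: 192.168.196.0/24 (133 hosts, 254 usable); 192.168.197.0/25 (100 hosts, 126 usable)


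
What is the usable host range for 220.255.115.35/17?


Network: 220.255.0.0
Broadcast: 220.255.127.255
First usable = network + 1
Last usable = broadcast - 1
Range: 220.255.0.1 to 220.255.127.254


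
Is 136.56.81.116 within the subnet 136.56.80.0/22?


Subnet network: 136.56.80.0
Test IP AND mask: 136.56.80.0
Yes, 136.56.81.116 is in 136.56.80.0/22


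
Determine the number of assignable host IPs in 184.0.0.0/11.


Host bits = 32 - 11 = 21
Total addresses = 2^21 = 2097152
Usable = total - 2 (network and broadcast)
Usable hosts: 2097150


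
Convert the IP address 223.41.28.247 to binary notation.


223 = 11011111
41 = 00101001
28 = 00011100
247 = 11110111
Binary: 11011111.00101001.00011100.11110111


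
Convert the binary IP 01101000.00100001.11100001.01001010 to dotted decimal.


01101000 = 104
00100001 = 33
11100001 = 225
01001010 = 74
IP: 104.33.225.74


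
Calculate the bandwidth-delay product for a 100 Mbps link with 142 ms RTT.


BDP = bandwidth * RTT
= 100 Mbps * 142 ms
= 100 * 1e6 * 142 / 1000 bits
= 14200000 bits
= 1775000 bytes
= 1733.3984 KB
BDP = 14200000 bits (1775000 bytes)


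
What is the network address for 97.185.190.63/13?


IP:   01100001.10111001.10111110.00111111
Mask: 11111111.11111000.00000000.00000000
AND operation:
Net:  01100001.10111000.00000000.00000000
Network: 97.184.0.0/13


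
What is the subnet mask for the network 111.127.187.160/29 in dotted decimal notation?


/29 means 29 network bits, 3 host bits
Binary: 11111111111111111111111111111000
Mask: 255.255.255.248


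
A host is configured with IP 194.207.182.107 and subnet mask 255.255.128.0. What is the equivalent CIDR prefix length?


Binary: 11111111.11111111.10000000.00000000
Count leading 1s
Prefix: /17


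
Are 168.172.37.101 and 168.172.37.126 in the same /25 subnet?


Mask: 255.255.255.128
168.172.37.101 AND mask = 168.172.37.0
168.172.37.126 AND mask = 168.172.37.0
Yes, same subnet (168.172.37.0)


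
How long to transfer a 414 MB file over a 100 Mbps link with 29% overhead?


Effective throughput = 100 * (1 - 29/100) = 71 Mbps
File size in Mb = 414 * 8 = 3312 Mb
Time = 3312 / 71
Time = 46.6479 seconds


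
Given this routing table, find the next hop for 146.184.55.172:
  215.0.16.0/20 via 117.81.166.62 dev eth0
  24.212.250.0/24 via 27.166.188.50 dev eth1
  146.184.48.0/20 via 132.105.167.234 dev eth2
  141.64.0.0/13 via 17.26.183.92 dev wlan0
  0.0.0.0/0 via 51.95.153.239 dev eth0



Longest prefix match for 146.184.55.172:
  /20 215.0.16.0: no
  /24 24.212.250.0: no
  /20 146.184.48.0: MATCH
  /13 141.64.0.0: no
  /0 0.0.0.0: MATCH
Selected: next-hop 132.105.167.234 via eth2 (matched /20)


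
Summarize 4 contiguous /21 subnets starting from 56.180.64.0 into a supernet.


Original prefix: /21
Number of subnets: 4 = 2^2
New prefix = 21 - 2 = 19
Supernet: 56.180.64.0/19


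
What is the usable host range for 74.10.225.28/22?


Network: 74.10.224.0
Broadcast: 74.10.227.255
First usable = network + 1
Last usable = broadcast - 1
Range: 74.10.224.1 to 74.10.227.254


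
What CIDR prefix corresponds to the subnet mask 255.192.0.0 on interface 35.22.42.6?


Binary: 11111111.11000000.00000000.00000000
Count leading 1s
Prefix: /10


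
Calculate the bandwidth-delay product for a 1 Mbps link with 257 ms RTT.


BDP = bandwidth * RTT
= 1 Mbps * 257 ms
= 1 * 1e6 * 257 / 1000 bits
= 257000 bits
= 32125 bytes
= 31.3721 KB
BDP = 257000 bits (32125 bytes)


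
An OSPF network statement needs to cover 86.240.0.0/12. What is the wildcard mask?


Subnet mask: 255.240.0.0
Wildcard = 255.255.255.255 - subnet mask
255 - 255 = 0
255 - 240 = 15
255 - 0 = 255
255 - 0 = 255
Wildcard: 0.15.255.255


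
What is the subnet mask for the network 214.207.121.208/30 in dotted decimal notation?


/30 means 30 network bits, 2 host bits
Binary: 11111111111111111111111111111100
Mask: 255.255.255.252


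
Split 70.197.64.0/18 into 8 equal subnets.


New prefix = 18 + 3 = 21
Each subnet has 2048 addresses
  70.197.64.0/21
  70.197.72.0/21
  70.197.80.0/21
  70.197.88.0/21
  70.197.96.0/21
  70.197.104.0/21
  70.197.112.0/21
  70.197.120.0/21
Subnets: 70.197.64.0/21, 70.197.72.0/21, 70.197.80.0/21, 70.197.88.0/21, 70.197.96.0/21, 70.197.104.0/21, 70.197.112.0/21, 70.197.120.0/21


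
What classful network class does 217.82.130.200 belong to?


First octet: 217
Binary: 11011001
110xxxxx -> Class C (192-223)
Class C, default mask 255.255.255.0 (/24)


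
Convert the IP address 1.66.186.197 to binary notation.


1 = 00000001
66 = 01000010
186 = 10111010
197 = 11000101
Binary: 00000001.01000010.10111010.11000101


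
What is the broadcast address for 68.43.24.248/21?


Network: 68.43.24.0/21
Host bits = 11
Set all host bits to 1:
Broadcast: 68.43.31.255


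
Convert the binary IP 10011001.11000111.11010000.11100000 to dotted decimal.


10011001 = 153
11000111 = 199
11010000 = 208
11100000 = 224
IP: 153.199.208.224


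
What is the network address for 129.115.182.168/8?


IP:   10000001.01110011.10110110.10101000
Mask: 11111111.00000000.00000000.00000000
AND operation:
Net:  10000001.00000000.00000000.00000000
Network: 129.0.0.0/8


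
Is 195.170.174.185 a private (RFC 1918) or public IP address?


RFC 1918 private ranges:
  10.0.0.0/8 (10.0.0.0 - 10.255.255.255)
  172.16.0.0/12 (172.16.0.0 - 172.31.255.255)
  192.168.0.0/16 (192.168.0.0 - 192.168.255.255)
Public (not in any RFC 1918 range)


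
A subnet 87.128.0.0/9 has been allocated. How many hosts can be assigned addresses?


Host bits = 32 - 9 = 23
Total addresses = 2^23 = 8388608
Usable = total - 2 (network and broadcast)
Usable hosts: 8388606


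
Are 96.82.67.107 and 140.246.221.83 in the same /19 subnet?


Mask: 255.255.224.0
96.82.67.107 AND mask = 96.82.64.0
140.246.221.83 AND mask = 140.246.192.0
No, different subnets (96.82.64.0 vs 140.246.192.0)


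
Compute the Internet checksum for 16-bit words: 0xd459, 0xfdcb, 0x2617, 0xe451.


Sum all words (with carry folding):
+ 0xd459 = 0xd459
+ 0xfdcb = 0xd225
+ 0x2617 = 0xf83c
+ 0xe451 = 0xdc8e
One's complement: ~0xdc8e
Checksum = 0x2371


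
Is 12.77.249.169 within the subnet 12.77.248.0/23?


Subnet network: 12.77.248.0
Test IP AND mask: 12.77.248.0
Yes, 12.77.249.169 is in 12.77.248.0/23


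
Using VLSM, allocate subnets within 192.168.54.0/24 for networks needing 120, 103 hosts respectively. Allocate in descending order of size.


120 hosts -> /25 (126 usable): 192.168.54.0/25
103 hosts -> /25 (126 usable): 192.168.54.128/25
Allocation: 192.168.54.0/25 (120 hosts, 126 usable); 192.168.54.128/25 (103 hosts, 126 usable)


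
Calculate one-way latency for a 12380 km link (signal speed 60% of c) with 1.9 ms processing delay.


Speed = 0.6 * 3e5 km/s = 180000 km/s
Propagation delay = 12380 / 180000 = 0.0688 s = 68.7778 ms
Processing delay = 1.9 ms
Total one-way latency = 70.6778 ms


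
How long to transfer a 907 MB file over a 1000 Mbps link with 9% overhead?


Effective throughput = 1000 * (1 - 9/100) = 910 Mbps
File size in Mb = 907 * 8 = 7256 Mb
Time = 7256 / 910
Time = 7.9736 seconds


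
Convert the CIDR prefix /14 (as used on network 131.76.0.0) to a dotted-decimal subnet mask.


/14 means 14 network bits, 18 host bits
Binary: 11111111111111000000000000000000
Mask: 255.252.0.0


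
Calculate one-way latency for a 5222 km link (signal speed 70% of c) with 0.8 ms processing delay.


Speed = 0.7 * 3e5 km/s = 210000 km/s
Propagation delay = 5222 / 210000 = 0.0249 s = 24.8667 ms
Processing delay = 0.8 ms
Total one-way latency = 25.6667 ms


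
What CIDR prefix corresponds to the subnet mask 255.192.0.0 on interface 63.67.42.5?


Binary: 11111111.11000000.00000000.00000000
Count leading 1s
Prefix: /10


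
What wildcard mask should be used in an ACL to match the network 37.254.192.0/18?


Subnet mask: 255.255.192.0
Wildcard = 255.255.255.255 - subnet mask
255 - 255 = 0
255 - 255 = 0
255 - 192 = 63
255 - 0 = 255
Wildcard: 0.0.63.255


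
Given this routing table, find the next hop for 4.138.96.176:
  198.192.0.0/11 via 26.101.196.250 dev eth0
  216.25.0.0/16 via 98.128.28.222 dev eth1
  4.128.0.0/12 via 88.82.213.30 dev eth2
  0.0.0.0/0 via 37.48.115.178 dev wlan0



Longest prefix match for 4.138.96.176:
  /11 198.192.0.0: no
  /16 216.25.0.0: no
  /12 4.128.0.0: MATCH
  /0 0.0.0.0: MATCH
Selected: next-hop 88.82.213.30 via eth2 (matched /12)


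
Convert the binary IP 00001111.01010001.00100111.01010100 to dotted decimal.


00001111 = 15
01010001 = 81
00100111 = 39
01010100 = 84
IP: 15.81.39.84


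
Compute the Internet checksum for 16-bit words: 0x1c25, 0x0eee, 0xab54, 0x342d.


Sum all words (with carry folding):
+ 0x1c25 = 0x1c25
+ 0x0eee = 0x2b13
+ 0xab54 = 0xd667
+ 0x342d = 0x0a95
One's complement: ~0x0a95
Checksum = 0xf56a


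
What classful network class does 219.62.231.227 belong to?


First octet: 219
Binary: 11011011
110xxxxx -> Class C (192-223)
Class C, default mask 255.255.255.0 (/24)


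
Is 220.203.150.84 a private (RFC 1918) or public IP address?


RFC 1918 private ranges:
  10.0.0.0/8 (10.0.0.0 - 10.255.255.255)
  172.16.0.0/12 (172.16.0.0 - 172.31.255.255)
  192.168.0.0/16 (192.168.0.0 - 192.168.255.255)
Public (not in any RFC 1918 range)


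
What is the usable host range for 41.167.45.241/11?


Network: 41.160.0.0
Broadcast: 41.191.255.255
First usable = network + 1
Last usable = broadcast - 1
Range: 41.160.0.1 to 41.191.255.254


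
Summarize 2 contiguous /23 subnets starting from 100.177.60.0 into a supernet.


Original prefix: /23
Number of subnets: 2 = 2^1
New prefix = 23 - 1 = 22
Supernet: 100.177.60.0/22


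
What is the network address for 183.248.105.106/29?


IP:   10110111.11111000.01101001.01101010
Mask: 11111111.11111111.11111111.11111000
AND operation:
Net:  10110111.11111000.01101001.01101000
Network: 183.248.105.104/29


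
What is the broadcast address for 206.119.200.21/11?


Network: 206.96.0.0/11
Host bits = 21
Set all host bits to 1:
Broadcast: 206.127.255.255


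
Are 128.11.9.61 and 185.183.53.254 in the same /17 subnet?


Mask: 255.255.128.0
128.11.9.61 AND mask = 128.11.0.0
185.183.53.254 AND mask = 185.183.0.0
No, different subnets (128.11.0.0 vs 185.183.0.0)


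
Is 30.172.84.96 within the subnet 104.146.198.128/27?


Subnet network: 104.146.198.128
Test IP AND mask: 30.172.84.96
No, 30.172.84.96 is not in 104.146.198.128/27


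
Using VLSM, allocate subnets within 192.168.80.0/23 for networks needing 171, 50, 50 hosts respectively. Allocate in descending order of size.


171 hosts -> /24 (254 usable): 192.168.80.0/24
50 hosts -> /26 (62 usable): 192.168.81.0/26
50 hosts -> /26 (62 usable): 192.168.81.64/26
Allocation: 192.168.80.0/24 (171 hosts, 254 usable); 192.168.81.0/26 (50 hosts, 62 usable); 192.168.81.64/26 (50 hosts, 62 usable)


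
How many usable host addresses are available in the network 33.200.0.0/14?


Host bits = 32 - 14 = 18
Total addresses = 2^18 = 262144
Usable = total - 2 (network and broadcast)
Usable hosts: 262142


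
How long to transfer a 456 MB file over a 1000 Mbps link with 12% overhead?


Effective throughput = 1000 * (1 - 12/100) = 880 Mbps
File size in Mb = 456 * 8 = 3648 Mb
Time = 3648 / 880
Time = 4.1455 seconds


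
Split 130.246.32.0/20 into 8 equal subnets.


New prefix = 20 + 3 = 23
Each subnet has 512 addresses
  130.246.32.0/23
  130.246.34.0/23
  130.246.36.0/23
  130.246.38.0/23
  130.246.40.0/23
  130.246.42.0/23
  130.246.44.0/23
  130.246.46.0/23
Subnets: 130.246.32.0/23, 130.246.34.0/23, 130.246.36.0/23, 130.246.38.0/23, 130.246.40.0/23, 130.246.42.0/23, 130.246.44.0/23, 130.246.46.0/23


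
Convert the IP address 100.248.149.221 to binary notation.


100 = 01100100
248 = 11111000
149 = 10010101
221 = 11011101
Binary: 01100100.11111000.10010101.11011101


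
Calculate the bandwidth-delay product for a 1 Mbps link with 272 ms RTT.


BDP = bandwidth * RTT
= 1 Mbps * 272 ms
= 1 * 1e6 * 272 / 1000 bits
= 272000 bits
= 34000 bytes
= 33.2031 KB
BDP = 272000 bits (34000 bytes)


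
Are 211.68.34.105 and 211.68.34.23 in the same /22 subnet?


Mask: 255.255.252.0
211.68.34.105 AND mask = 211.68.32.0
211.68.34.23 AND mask = 211.68.32.0
Yes, same subnet (211.68.32.0)


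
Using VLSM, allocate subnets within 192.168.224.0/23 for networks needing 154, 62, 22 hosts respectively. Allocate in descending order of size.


154 hosts -> /24 (254 usable): 192.168.224.0/24
62 hosts -> /26 (62 usable): 192.168.225.0/26
22 hosts -> /27 (30 usable): 192.168.225.64/27
Allocation: 192.168.224.0/24 (154 hosts, 254 usable); 192.168.225.0/26 (62 hosts, 62 usable); 192.168.225.64/27 (22 hosts, 30 usable)


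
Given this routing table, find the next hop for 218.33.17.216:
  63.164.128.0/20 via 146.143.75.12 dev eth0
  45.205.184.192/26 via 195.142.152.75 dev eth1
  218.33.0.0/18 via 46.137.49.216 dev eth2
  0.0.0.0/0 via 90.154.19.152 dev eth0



Longest prefix match for 218.33.17.216:
  /20 63.164.128.0: no
  /26 45.205.184.192: no
  /18 218.33.0.0: MATCH
  /0 0.0.0.0: MATCH
Selected: next-hop 46.137.49.216 via eth2 (matched /18)


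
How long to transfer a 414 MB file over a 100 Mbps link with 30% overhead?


Effective throughput = 100 * (1 - 30/100) = 70 Mbps
File size in Mb = 414 * 8 = 3312 Mb
Time = 3312 / 70
Time = 47.3143 seconds


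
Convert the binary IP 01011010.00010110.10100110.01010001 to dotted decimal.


01011010 = 90
00010110 = 22
10100110 = 166
01010001 = 81
IP: 90.22.166.81


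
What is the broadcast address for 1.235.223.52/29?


Network: 1.235.223.48/29
Host bits = 3
Set all host bits to 1:
Broadcast: 1.235.223.55


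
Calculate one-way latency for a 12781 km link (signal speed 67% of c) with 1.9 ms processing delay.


Speed = 0.67 * 3e5 km/s = 201000 km/s
Propagation delay = 12781 / 201000 = 0.0636 s = 63.5871 ms
Processing delay = 1.9 ms
Total one-way latency = 65.4871 ms


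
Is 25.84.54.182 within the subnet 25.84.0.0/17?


Subnet network: 25.84.0.0
Test IP AND mask: 25.84.0.0
Yes, 25.84.54.182 is in 25.84.0.0/17


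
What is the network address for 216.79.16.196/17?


IP:   11011000.01001111.00010000.11000100
Mask: 11111111.11111111.10000000.00000000
AND operation:
Net:  11011000.01001111.00000000.00000000
Network: 216.79.0.0/17


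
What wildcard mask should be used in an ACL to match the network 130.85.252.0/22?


Subnet mask: 255.255.252.0
Wildcard = 255.255.255.255 - subnet mask
255 - 255 = 0
255 - 255 = 0
255 - 252 = 3
255 - 0 = 255
Wildcard: 0.0.3.255


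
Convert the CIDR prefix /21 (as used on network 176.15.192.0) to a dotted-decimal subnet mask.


/21 means 21 network bits, 11 host bits
Binary: 11111111111111111111100000000000
Mask: 255.255.248.0


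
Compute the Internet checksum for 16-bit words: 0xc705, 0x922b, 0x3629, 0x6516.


Sum all words (with carry folding):
+ 0xc705 = 0xc705
+ 0x922b = 0x5931
+ 0x3629 = 0x8f5a
+ 0x6516 = 0xf470
One's complement: ~0xf470
Checksum = 0x0b8f


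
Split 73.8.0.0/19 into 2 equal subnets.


New prefix = 19 + 1 = 20
Each subnet has 4096 addresses
  73.8.0.0/20
  73.8.16.0/20
Subnets: 73.8.0.0/20, 73.8.16.0/20


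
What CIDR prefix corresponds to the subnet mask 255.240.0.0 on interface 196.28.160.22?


Binary: 11111111.11110000.00000000.00000000
Count leading 1s
Prefix: /12


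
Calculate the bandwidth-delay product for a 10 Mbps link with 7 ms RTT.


BDP = bandwidth * RTT
= 10 Mbps * 7 ms
= 10 * 1e6 * 7 / 1000 bits
= 70000 bits
= 8750 bytes
= 8.5449 KB
BDP = 70000 bits (8750 bytes)


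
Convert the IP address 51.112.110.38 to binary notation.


51 = 00110011
112 = 01110000
110 = 01101110
38 = 00100110
Binary: 00110011.01110000.01101110.00100110


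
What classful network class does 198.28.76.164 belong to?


First octet: 198
Binary: 11000110
110xxxxx -> Class C (192-223)
Class C, default mask 255.255.255.0 (/24)


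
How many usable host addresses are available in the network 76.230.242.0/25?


Host bits = 32 - 25 = 7
Total addresses = 2^7 = 128
Usable = total - 2 (network and broadcast)
Usable hosts: 126


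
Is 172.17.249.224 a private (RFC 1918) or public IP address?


RFC 1918 private ranges:
  10.0.0.0/8 (10.0.0.0 - 10.255.255.255)
  172.16.0.0/12 (172.16.0.0 - 172.31.255.255)
  192.168.0.0/16 (192.168.0.0 - 192.168.255.255)
Private (in 172.16.0.0/12)


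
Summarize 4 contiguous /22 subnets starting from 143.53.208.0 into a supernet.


Original prefix: /22
Number of subnets: 4 = 2^2
New prefix = 22 - 2 = 20
Supernet: 143.53.208.0/20


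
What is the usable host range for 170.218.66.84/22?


Network: 170.218.64.0
Broadcast: 170.218.67.255
First usable = network + 1
Last usable = broadcast - 1
Range: 170.218.64.1 to 170.218.67.254


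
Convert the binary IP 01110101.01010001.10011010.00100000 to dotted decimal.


01110101 = 117
01010001 = 81
10011010 = 154
00100000 = 32
IP: 117.81.154.32


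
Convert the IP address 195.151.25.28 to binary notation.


195 = 11000011
151 = 10010111
25 = 00011001
28 = 00011100
Binary: 11000011.10010111.00011001.00011100
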